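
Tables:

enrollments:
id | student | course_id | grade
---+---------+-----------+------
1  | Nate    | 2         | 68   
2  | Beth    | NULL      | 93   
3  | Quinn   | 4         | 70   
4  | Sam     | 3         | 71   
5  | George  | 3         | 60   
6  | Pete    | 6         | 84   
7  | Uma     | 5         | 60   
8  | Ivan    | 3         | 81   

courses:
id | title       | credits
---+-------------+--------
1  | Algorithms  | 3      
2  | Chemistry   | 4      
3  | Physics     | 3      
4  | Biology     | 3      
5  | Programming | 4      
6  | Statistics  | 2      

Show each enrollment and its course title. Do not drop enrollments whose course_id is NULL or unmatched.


LEFT JOIN keeps every row from enrollments (the left table); where course_id has no match in courses, the course columns become NULL. Walk through each enrollment:
  - enrollment 1 (Nate): course_id=2 -> matches Chemistry
  - enrollment 2 (Beth): course_id=NULL, no match -> kept with NULL
  - enrollment 3 (Quinn): course_id=4 -> matches Biology
  - enrollment 4 (Sam): course_id=3 -> matches Physics
  - enrollment 5 (George): course_id=3 -> matches Physics
  - enrollment 6 (Pete): course_id=6 -> matches Statistics
  - enrollment 7 (Uma): course_id=5 -> matches Programming
  - enrollment 8 (Ivan): course_id=3 -> matches Physics
All 8 rows appear; 1 has NULL course.

SQL:
SELECT a.student, b.title AS course
FROM enrollments a
LEFT JOIN courses b ON a.course_id = b.id

Result:
student | course     
--------+------------
Nate    | Chemistry  
Beth    | NULL       
Quinn   | Biology    
Sam     | Physics    
George  | Physics    
Pete    | Statistics 
Uma     | Programming
Ivan    | Physics    


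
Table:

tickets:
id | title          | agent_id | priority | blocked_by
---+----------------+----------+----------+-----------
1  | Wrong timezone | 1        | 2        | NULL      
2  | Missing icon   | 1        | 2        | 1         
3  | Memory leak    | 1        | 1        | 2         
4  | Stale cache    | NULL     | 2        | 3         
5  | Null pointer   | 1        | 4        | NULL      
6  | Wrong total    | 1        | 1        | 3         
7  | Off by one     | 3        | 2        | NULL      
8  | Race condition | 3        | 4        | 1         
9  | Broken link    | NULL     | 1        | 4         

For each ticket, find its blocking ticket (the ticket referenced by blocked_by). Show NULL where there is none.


This is a self-join: tickets is joined to a second copy of itself, matching each row's blocked_by to another row's id. Use LEFT JOIN so rows with blocked_by=NULL are kept.
  - ticket 1 (Wrong timezone): blocked_by=NULL -> NULL
  - ticket 2 (Missing icon): blocked_by=1 -> Wrong timezone
  - ticket 3 (Memory leak): blocked_by=2 -> Missing icon
  - ticket 4 (Stale cache): blocked_by=3 -> Memory leak
  - ticket 5 (Null pointer): blocked_by=NULL -> NULL
  - ticket 6 (Wrong total): blocked_by=3 -> Memory leak
  - ticket 7 (Off by one): blocked_by=NULL -> NULL
  - ticket 8 (Race condition): blocked_by=1 -> Wrong timezone
  - ticket 9 (Broken link): blocked_by=4 -> Stale cache

SQL:
SELECT a.title AS item, b.title AS blocked_by
FROM tickets a
LEFT JOIN tickets b ON a.blocked_by = b.id

Result:
item           | blocked_by    
---------------+---------------
Wrong timezone | NULL          
Missing icon   | Wrong timezone
Memory leak    | Missing icon  
Stale cache    | Memory leak   
Null pointer   | NULL          
Wrong total    | Memory leak   
Off by one     | NULL          
Race condition | Wrong timezone
Broken link    | Stale cache   


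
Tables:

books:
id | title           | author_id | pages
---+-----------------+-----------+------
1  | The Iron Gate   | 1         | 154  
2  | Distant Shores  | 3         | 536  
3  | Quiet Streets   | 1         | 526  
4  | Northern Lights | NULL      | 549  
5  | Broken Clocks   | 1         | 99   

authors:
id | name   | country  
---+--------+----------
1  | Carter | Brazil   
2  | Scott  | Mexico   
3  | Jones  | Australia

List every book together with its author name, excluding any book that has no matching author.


INNER JOIN keeps only books rows whose author_id matches an id in authors. Walk through each book:
  - book 1 (The Iron Gate): author_id=1 -> matches Carter
  - book 2 (Distant Shores): author_id=3 -> matches Jones
  - book 3 (Quiet Streets): author_id=1 -> matches Carter
  - book 4 (Northern Lights): author_id=NULL, no match -> dropped
  - book 5 (Broken Clocks): author_id=1 -> matches Carter
So 1 of 5 rows is dropped.

SQL:
SELECT a.title, b.name AS author
FROM books a
INNER JOIN authors b ON a.author_id = b.id

Result:
title          | author
---------------+-------
The Iron Gate  | Carter
Distant Shores | Jones 
Quiet Streets  | Carter
Broken Clocks  | Carter


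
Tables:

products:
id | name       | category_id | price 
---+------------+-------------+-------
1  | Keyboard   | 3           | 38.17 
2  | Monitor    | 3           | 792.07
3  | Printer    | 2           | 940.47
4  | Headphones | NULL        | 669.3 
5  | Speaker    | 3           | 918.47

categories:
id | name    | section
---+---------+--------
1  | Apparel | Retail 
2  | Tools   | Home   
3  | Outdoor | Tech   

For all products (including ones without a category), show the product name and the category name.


LEFT JOIN keeps every row from products (the left table); where category_id has no match in categories, the category columns become NULL. Walk through each product:
  - product 1 (Keyboard): category_id=3 -> matches Outdoor
  - product 2 (Monitor): category_id=3 -> matches Outdoor
  - product 3 (Printer): category_id=2 -> matches Tools
  - product 4 (Headphones): category_id=NULL, no match -> kept with NULL
  - product 5 (Speaker): category_id=3 -> matches Outdoor
All 5 rows appear; 1 has NULL category.

SQL:
SELECT a.name, b.name AS category
FROM products a
LEFT JOIN categories b ON a.category_id = b.id

Result:
name       | category
-----------+---------
Keyboard   | Outdoor 
Monitor    | Outdoor 
Printer    | Tools   
Headphones | NULL    
Speaker    | Outdoor 


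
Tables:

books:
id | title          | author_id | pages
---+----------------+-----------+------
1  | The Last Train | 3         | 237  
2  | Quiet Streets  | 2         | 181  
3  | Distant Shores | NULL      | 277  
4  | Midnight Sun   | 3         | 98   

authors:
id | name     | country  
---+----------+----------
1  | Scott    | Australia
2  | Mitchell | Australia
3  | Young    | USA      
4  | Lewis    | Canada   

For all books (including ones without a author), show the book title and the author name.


LEFT JOIN keeps every row from books (the left table); where author_id has no match in authors, the author columns become NULL. Walk through each book:
  - book 1 (The Last Train): author_id=3 -> matches Young
  - book 2 (Quiet Streets): author_id=2 -> matches Mitchell
  - book 3 (Distant Shores): author_id=NULL, no match -> kept with NULL
  - book 4 (Midnight Sun): author_id=3 -> matches Young
All 4 rows appear; 1 has NULL author.

SQL:
SELECT a.title, b.name AS author
FROM books a
LEFT JOIN authors b ON a.author_id = b.id

Result:
title          | author  
---------------+---------
The Last Train | Young   
Quiet Streets  | Mitchell
Distant Shores | NULL    
Midnight Sun   | Young   


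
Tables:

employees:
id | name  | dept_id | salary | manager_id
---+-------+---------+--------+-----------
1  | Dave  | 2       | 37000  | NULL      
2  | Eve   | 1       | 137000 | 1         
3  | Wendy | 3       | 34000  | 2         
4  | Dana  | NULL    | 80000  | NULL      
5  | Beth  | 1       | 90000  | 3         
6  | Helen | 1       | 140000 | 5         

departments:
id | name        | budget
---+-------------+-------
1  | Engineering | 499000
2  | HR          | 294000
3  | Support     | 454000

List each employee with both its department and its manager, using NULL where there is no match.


Two LEFT JOINs from the same base table employees: one to departments via dept_id, one to employees itself via manager_id. Both are LEFT so every employee is preserved.
Match against departments:
  - employee 1 (Dave): dept_id=2 -> matches HR
  - employee 2 (Eve): dept_id=1 -> matches Engineering
  - employee 3 (Wendy): dept_id=3 -> matches Support
  - employee 4 (Dana): dept_id=NULL, no match -> kept with NULL
  - employee 5 (Beth): dept_id=1 -> matches Engineering
  - employee 6 (Helen): dept_id=1 -> matches Engineering
Match against employees (self):
  - employee 1 (Dave): manager_id=NULL -> NULL
  - employee 2 (Eve): manager_id=1 -> Dave
  - employee 3 (Wendy): manager_id=2 -> Eve
  - employee 4 (Dana): manager_id=NULL -> NULL
  - employee 5 (Beth): manager_id=3 -> Wendy
  - employee 6 (Helen): manager_id=5 -> Beth

SQL:
SELECT a.name, b.name AS department, c.name AS manager
FROM employees a
LEFT JOIN departments b ON a.dept_id = b.id
LEFT JOIN employees c ON a.manager_id = c.id

Result:
name  | department  | manager
------+-------------+--------
Dave  | HR          | NULL   
Eve   | Engineering | Dave   
Wendy | Support     | Eve    
Dana  | NULL        | NULL   
Beth  | Engineering | Wendy  
Helen | Engineering | Beth   


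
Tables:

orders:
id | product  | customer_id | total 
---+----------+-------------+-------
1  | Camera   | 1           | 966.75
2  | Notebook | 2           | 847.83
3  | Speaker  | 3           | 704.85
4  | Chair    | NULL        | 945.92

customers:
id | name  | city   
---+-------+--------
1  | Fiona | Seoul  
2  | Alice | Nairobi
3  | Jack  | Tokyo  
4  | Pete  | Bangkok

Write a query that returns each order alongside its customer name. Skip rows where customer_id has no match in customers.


INNER JOIN keeps only orders rows whose customer_id matches an id in customers. Walk through each order:
  - order 1 (Camera): customer_id=1 -> matches Fiona
  - order 2 (Notebook): customer_id=2 -> matches Alice
  - order 3 (Speaker): customer_id=3 -> matches Jack
  - order 4 (Chair): customer_id=NULL, no match -> dropped
So 1 of 4 rows is dropped.

SQL:
SELECT a.product, b.name AS customer
FROM orders a
INNER JOIN customers b ON a.customer_id = b.id

Result:
product  | customer
---------+---------
Camera   | Fiona   
Notebook | Alice   
Speaker  | Jack    


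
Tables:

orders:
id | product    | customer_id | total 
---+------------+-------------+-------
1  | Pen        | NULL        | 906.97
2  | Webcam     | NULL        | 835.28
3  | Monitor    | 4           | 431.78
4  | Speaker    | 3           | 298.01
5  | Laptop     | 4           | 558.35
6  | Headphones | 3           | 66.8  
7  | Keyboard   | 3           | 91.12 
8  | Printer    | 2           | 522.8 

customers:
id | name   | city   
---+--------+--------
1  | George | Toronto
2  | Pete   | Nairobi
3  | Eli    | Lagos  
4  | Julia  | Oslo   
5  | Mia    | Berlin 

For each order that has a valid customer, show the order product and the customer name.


INNER JOIN keeps only orders rows whose customer_id matches an id in customers. Walk through each order:
  - order 1 (Pen): customer_id=NULL, no match -> dropped
  - order 2 (Webcam): customer_id=NULL, no match -> dropped
  - order 3 (Monitor): customer_id=4 -> matches Julia
  - order 4 (Speaker): customer_id=3 -> matches Eli
  - order 5 (Laptop): customer_id=4 -> matches Julia
  - order 6 (Headphones): customer_id=3 -> matches Eli
  - order 7 (Keyboard): customer_id=3 -> matches Eli
  - order 8 (Printer): customer_id=2 -> matches Pete
So 2 of 8 rows are dropped.

SQL:
SELECT a.product, b.name AS customer
FROM orders a
INNER JOIN customers b ON a.customer_id = b.id

Result:
product    | customer
-----------+---------
Monitor    | Julia   
Speaker    | Eli     
Laptop     | Julia   
Headphones | Eli     
Keyboard   | Eli     
Printer    | Pete    


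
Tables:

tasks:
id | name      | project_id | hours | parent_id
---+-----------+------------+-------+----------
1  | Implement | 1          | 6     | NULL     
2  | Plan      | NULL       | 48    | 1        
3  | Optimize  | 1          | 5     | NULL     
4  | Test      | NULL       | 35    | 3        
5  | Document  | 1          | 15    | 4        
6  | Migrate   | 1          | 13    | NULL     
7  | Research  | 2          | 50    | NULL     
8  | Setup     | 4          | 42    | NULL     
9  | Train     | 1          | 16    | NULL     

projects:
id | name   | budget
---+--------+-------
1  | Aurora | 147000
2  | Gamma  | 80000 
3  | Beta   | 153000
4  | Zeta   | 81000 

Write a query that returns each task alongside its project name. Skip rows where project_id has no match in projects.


INNER JOIN keeps only tasks rows whose project_id matches an id in projects. Walk through each task:
  - task 1 (Implement): project_id=1 -> matches Aurora
  - task 2 (Plan): project_id=NULL, no match -> dropped
  - task 3 (Optimize): project_id=1 -> matches Aurora
  - task 4 (Test): project_id=NULL, no match -> dropped
  - task 5 (Document): project_id=1 -> matches Aurora
  - task 6 (Migrate): project_id=1 -> matches Aurora
  - task 7 (Research): project_id=2 -> matches Gamma
  - task 8 (Setup): project_id=4 -> matches Zeta
  - task 9 (Train): project_id=1 -> matches Aurora
So 2 of 9 rows are dropped.

SQL:
SELECT a.name, b.name AS project
FROM tasks a
INNER JOIN projects b ON a.project_id = b.id

Result:
name      | project
----------+--------
Implement | Aurora 
Optimize  | Aurora 
Document  | Aurora 
Migrate   | Aurora 
Research  | Gamma  
Setup     | Zeta   
Train     | Aurora 


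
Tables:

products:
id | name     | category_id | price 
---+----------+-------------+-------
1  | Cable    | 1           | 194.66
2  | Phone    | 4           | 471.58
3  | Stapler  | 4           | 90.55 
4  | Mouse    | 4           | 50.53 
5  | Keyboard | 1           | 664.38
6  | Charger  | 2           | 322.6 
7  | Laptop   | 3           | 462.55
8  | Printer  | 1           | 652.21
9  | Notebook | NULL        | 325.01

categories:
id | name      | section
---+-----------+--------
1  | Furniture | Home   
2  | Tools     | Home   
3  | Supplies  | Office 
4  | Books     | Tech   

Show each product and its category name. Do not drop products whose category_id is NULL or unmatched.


LEFT JOIN keeps every row from products (the left table); where category_id has no match in categories, the category columns become NULL. Walk through each product:
  - product 1 (Cable): category_id=1 -> matches Furniture
  - product 2 (Phone): category_id=4 -> matches Books
  - product 3 (Stapler): category_id=4 -> matches Books
  - product 4 (Mouse): category_id=4 -> matches Books
  - product 5 (Keyboard): category_id=1 -> matches Furniture
  - product 6 (Charger): category_id=2 -> matches Tools
  - product 7 (Laptop): category_id=3 -> matches Supplies
  - product 8 (Printer): category_id=1 -> matches Furniture
  - product 9 (Notebook): category_id=NULL, no match -> kept with NULL
All 9 rows appear; 1 has NULL category.

SQL:
SELECT a.name, b.name AS category
FROM products a
LEFT JOIN categories b ON a.category_id = b.id

Result:
name     | category 
---------+----------
Cable    | Furniture
Phone    | Books    
Stapler  | Books    
Mouse    | Books    
Keyboard | Furniture
Charger  | Tools    
Laptop   | Supplies 
Printer  | Furniture
Notebook | NULL     


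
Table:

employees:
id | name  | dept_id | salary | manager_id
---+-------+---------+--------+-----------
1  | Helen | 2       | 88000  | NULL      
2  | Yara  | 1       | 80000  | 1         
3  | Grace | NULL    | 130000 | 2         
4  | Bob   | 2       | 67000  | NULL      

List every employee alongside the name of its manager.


This is a self-join: employees is joined to a second copy of itself, matching each row's manager_id to another row's id. Use LEFT JOIN so rows with manager_id=NULL are kept.
  - employee 1 (Helen): manager_id=NULL -> NULL
  - employee 2 (Yara): manager_id=1 -> Helen
  - employee 3 (Grace): manager_id=2 -> Yara
  - employee 4 (Bob): manager_id=NULL -> NULL

SQL:
SELECT a.name AS item, b.name AS manager
FROM employees a
LEFT JOIN employees b ON a.manager_id = b.id

Result:
item  | manager
------+--------
Helen | NULL   
Yara  | Helen  
Grace | Yara   
Bob   | NULL   


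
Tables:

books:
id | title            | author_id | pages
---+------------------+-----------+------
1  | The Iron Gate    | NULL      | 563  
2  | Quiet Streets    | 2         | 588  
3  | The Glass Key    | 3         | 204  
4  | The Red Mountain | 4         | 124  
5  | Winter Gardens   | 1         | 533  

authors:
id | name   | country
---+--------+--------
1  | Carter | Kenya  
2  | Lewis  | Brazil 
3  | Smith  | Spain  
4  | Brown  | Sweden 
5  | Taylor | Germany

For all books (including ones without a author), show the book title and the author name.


LEFT JOIN keeps every row from books (the left table); where author_id has no match in authors, the author columns become NULL. Walk through each book:
  - book 1 (The Iron Gate): author_id=NULL, no match -> kept with NULL
  - book 2 (Quiet Streets): author_id=2 -> matches Lewis
  - book 3 (The Glass Key): author_id=3 -> matches Smith
  - book 4 (The Red Mountain): author_id=4 -> matches Brown
  - book 5 (Winter Gardens): author_id=1 -> matches Carter
All 5 rows appear; 1 has NULL author.

SQL:
SELECT a.title, b.name AS author
FROM books a
LEFT JOIN authors b ON a.author_id = b.id

Result:
title            | author
-----------------+-------
The Iron Gate    | NULL  
Quiet Streets    | Lewis 
The Glass Key    | Smith 
The Red Mountain | Brown 
Winter Gardens   | Carter


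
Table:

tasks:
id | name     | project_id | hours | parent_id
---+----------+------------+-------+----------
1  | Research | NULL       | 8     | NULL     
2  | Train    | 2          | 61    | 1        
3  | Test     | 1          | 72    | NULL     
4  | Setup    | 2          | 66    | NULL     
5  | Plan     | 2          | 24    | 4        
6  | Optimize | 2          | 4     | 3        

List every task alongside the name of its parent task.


This is a self-join: tasks is joined to a second copy of itself, matching each row's parent_id to another row's id. Use LEFT JOIN so rows with parent_id=NULL are kept.
  - task 1 (Research): parent_id=NULL -> NULL
  - task 2 (Train): parent_id=1 -> Research
  - task 3 (Test): parent_id=NULL -> NULL
  - task 4 (Setup): parent_id=NULL -> NULL
  - task 5 (Plan): parent_id=4 -> Setup
  - task 6 (Optimize): parent_id=3 -> Test

SQL:
SELECT a.name AS item, b.name AS parent
FROM tasks a
LEFT JOIN tasks b ON a.parent_id = b.id

Result:
item     | parent  
---------+---------
Research | NULL    
Train    | Research
Test     | NULL    
Setup    | NULL    
Plan     | Setup   
Optimize | Test    


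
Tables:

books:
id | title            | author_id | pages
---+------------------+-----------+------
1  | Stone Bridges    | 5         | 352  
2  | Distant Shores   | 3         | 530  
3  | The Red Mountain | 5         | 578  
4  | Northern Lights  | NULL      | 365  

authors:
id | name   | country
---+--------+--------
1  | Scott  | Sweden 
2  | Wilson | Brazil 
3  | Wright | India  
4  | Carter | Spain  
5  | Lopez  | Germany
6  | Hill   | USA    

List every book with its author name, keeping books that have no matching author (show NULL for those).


LEFT JOIN keeps every row from books (the left table); where author_id has no match in authors, the author columns become NULL. Walk through each book:
  - book 1 (Stone Bridges): author_id=5 -> matches Lopez
  - book 2 (Distant Shores): author_id=3 -> matches Wright
  - book 3 (The Red Mountain): author_id=5 -> matches Lopez
  - book 4 (Northern Lights): author_id=NULL, no match -> kept with NULL
All 4 rows appear; 1 has NULL author.

SQL:
SELECT a.title, b.name AS author
FROM books a
LEFT JOIN authors b ON a.author_id = b.id

Result:
title            | author
-----------------+-------
Stone Bridges    | Lopez 
Distant Shores   | Wright
The Red Mountain | Lopez 
Northern Lights  | NULL  


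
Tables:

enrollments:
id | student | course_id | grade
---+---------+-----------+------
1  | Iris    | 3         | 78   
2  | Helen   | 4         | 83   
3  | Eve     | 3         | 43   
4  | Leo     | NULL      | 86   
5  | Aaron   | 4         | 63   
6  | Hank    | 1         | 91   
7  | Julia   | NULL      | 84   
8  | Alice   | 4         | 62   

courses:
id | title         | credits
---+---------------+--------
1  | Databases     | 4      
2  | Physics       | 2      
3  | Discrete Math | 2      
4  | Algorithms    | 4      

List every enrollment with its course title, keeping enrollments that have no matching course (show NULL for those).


LEFT JOIN keeps every row from enrollments (the left table); where course_id has no match in courses, the course columns become NULL. Walk through each enrollment:
  - enrollment 1 (Iris): course_id=3 -> matches Discrete Math
  - enrollment 2 (Helen): course_id=4 -> matches Algorithms
  - enrollment 3 (Eve): course_id=3 -> matches Discrete Math
  - enrollment 4 (Leo): course_id=NULL, no match -> kept with NULL
  - enrollment 5 (Aaron): course_id=4 -> matches Algorithms
  - enrollment 6 (Hank): course_id=1 -> matches Databases
  - enrollment 7 (Julia): course_id=NULL, no match -> kept with NULL
  - enrollment 8 (Alice): course_id=4 -> matches Algorithms
All 8 rows appear; 2 have NULL course.

SQL:
SELECT a.student, b.title AS course
FROM enrollments a
LEFT JOIN courses b ON a.course_id = b.id

Result:
student | course       
--------+--------------
Iris    | Discrete Math
Helen   | Algorithms   
Eve     | Discrete Math
Leo     | NULL         
Aaron   | Algorithms   
Hank    | Databases    
Julia   | NULL         
Alice   | Algorithms   


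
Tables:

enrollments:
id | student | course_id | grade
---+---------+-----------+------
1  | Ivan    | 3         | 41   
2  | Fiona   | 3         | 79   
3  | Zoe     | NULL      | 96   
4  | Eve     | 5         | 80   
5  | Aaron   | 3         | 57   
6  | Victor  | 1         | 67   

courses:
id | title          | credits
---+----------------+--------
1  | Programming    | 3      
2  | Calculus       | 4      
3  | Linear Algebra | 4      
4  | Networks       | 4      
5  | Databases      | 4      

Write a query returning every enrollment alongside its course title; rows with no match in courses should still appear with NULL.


LEFT JOIN keeps every row from enrollments (the left table); where course_id has no match in courses, the course columns become NULL. Walk through each enrollment:
  - enrollment 1 (Ivan): course_id=3 -> matches Linear Algebra
  - enrollment 2 (Fiona): course_id=3 -> matches Linear Algebra
  - enrollment 3 (Zoe): course_id=NULL, no match -> kept with NULL
  - enrollment 4 (Eve): course_id=5 -> matches Databases
  - enrollment 5 (Aaron): course_id=3 -> matches Linear Algebra
  - enrollment 6 (Victor): course_id=1 -> matches Programming
All 6 rows appear; 1 has NULL course.

SQL:
SELECT a.student, b.title AS course
FROM enrollments a
LEFT JOIN courses b ON a.course_id = b.id

Result:
student | course        
--------+---------------
Ivan    | Linear Algebra
Fiona   | Linear Algebra
Zoe     | NULL          
Eve     | Databases     
Aaron   | Linear Algebra
Victor  | Programming   


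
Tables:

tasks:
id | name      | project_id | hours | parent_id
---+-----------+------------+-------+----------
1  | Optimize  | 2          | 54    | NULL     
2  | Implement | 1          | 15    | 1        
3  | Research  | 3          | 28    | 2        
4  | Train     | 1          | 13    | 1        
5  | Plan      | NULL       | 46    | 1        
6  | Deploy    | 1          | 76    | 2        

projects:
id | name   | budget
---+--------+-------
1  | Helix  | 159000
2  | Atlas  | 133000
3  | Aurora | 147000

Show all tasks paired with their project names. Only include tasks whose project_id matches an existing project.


INNER JOIN keeps only tasks rows whose project_id matches an id in projects. Walk through each task:
  - task 1 (Optimize): project_id=2 -> matches Atlas
  - task 2 (Implement): project_id=1 -> matches Helix
  - task 3 (Research): project_id=3 -> matches Aurora
  - task 4 (Train): project_id=1 -> matches Helix
  - task 5 (Plan): project_id=NULL, no match -> dropped
  - task 6 (Deploy): project_id=1 -> matches Helix
So 1 of 6 rows is dropped.

SQL:
SELECT a.name, b.name AS project
FROM tasks a
INNER JOIN projects b ON a.project_id = b.id

Result:
name      | project
----------+--------
Optimize  | Atlas  
Implement | Helix  
Research  | Aurora 
Train     | Helix  
Deploy    | Helix  


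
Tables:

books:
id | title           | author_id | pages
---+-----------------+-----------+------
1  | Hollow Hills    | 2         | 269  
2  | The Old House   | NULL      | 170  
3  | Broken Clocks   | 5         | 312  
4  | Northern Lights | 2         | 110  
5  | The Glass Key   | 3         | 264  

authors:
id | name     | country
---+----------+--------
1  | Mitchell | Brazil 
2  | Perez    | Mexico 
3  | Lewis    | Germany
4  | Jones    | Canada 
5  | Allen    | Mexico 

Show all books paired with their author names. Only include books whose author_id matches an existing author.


INNER JOIN keeps only books rows whose author_id matches an id in authors. Walk through each book:
  - book 1 (Hollow Hills): author_id=2 -> matches Perez
  - book 2 (The Old House): author_id=NULL, no match -> dropped
  - book 3 (Broken Clocks): author_id=5 -> matches Allen
  - book 4 (Northern Lights): author_id=2 -> matches Perez
  - book 5 (The Glass Key): author_id=3 -> matches Lewis
So 1 of 5 rows is dropped.

SQL:
SELECT a.title, b.name AS author
FROM books a
INNER JOIN authors b ON a.author_id = b.id

Result:
title           | author
----------------+-------
Hollow Hills    | Perez 
Broken Clocks   | Allen 
Northern Lights | Perez 
The Glass Key   | Lewis 


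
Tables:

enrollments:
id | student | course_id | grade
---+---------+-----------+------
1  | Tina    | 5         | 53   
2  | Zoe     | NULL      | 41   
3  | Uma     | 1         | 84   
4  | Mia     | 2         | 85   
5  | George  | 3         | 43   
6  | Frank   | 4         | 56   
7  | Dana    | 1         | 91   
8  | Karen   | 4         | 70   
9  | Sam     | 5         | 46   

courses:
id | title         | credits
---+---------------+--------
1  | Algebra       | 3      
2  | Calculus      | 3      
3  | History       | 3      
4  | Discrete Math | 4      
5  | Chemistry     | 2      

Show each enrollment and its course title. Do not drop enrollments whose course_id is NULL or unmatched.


LEFT JOIN keeps every row from enrollments (the left table); where course_id has no match in courses, the course columns become NULL. Walk through each enrollment:
  - enrollment 1 (Tina): course_id=5 -> matches Chemistry
  - enrollment 2 (Zoe): course_id=NULL, no match -> kept with NULL
  - enrollment 3 (Uma): course_id=1 -> matches Algebra
  - enrollment 4 (Mia): course_id=2 -> matches Calculus
  - enrollment 5 (George): course_id=3 -> matches History
  - enrollment 6 (Frank): course_id=4 -> matches Discrete Math
  - enrollment 7 (Dana): course_id=1 -> matches Algebra
  - enrollment 8 (Karen): course_id=4 -> matches Discrete Math
  - enrollment 9 (Sam): course_id=5 -> matches Chemistry
All 9 rows appear; 1 has NULL course.

SQL:
SELECT a.student, b.title AS course
FROM enrollments a
LEFT JOIN courses b ON a.course_id = b.id

Result:
student | course       
--------+--------------
Tina    | Chemistry    
Zoe     | NULL         
Uma     | Algebra      
Mia     | Calculus     
George  | History      
Frank   | Discrete Math
Dana    | Algebra      
Karen   | Discrete Math
Sam     | Chemistry    


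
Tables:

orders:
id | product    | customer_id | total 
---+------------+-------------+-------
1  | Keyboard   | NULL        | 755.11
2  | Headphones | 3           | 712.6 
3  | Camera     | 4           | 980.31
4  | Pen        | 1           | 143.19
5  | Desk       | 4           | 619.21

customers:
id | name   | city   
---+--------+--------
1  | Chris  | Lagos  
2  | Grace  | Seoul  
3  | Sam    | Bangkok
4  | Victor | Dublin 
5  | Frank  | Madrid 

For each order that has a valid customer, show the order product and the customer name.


INNER JOIN keeps only orders rows whose customer_id matches an id in customers. Walk through each order:
  - order 1 (Keyboard): customer_id=NULL, no match -> dropped
  - order 2 (Headphones): customer_id=3 -> matches Sam
  - order 3 (Camera): customer_id=4 -> matches Victor
  - order 4 (Pen): customer_id=1 -> matches Chris
  - order 5 (Desk): customer_id=4 -> matches Victor
So 1 of 5 rows is dropped.

SQL:
SELECT a.product, b.name AS customer
FROM orders a
INNER JOIN customers b ON a.customer_id = b.id

Result:
product    | customer
-----------+---------
Headphones | Sam     
Camera     | Victor  
Pen        | Chris   
Desk       | Victor  


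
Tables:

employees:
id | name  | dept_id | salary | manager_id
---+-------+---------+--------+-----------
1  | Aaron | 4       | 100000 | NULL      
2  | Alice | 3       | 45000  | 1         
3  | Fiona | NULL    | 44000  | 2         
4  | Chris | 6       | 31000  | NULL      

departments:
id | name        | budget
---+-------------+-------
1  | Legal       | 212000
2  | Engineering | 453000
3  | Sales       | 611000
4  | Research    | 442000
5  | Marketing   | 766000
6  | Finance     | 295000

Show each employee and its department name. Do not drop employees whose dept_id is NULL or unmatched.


LEFT JOIN keeps every row from employees (the left table); where dept_id has no match in departments, the department columns become NULL. Walk through each employee:
  - employee 1 (Aaron): dept_id=4 -> matches Research
  - employee 2 (Alice): dept_id=3 -> matches Sales
  - employee 3 (Fiona): dept_id=NULL, no match -> kept with NULL
  - employee 4 (Chris): dept_id=6 -> matches Finance
All 4 rows appear; 1 has NULL department.

SQL:
SELECT a.name, b.name AS department
FROM employees a
LEFT JOIN departments b ON a.dept_id = b.id

Result:
name  | department
------+-----------
Aaron | Research  
Alice | Sales     
Fiona | NULL      
Chris | Finance   


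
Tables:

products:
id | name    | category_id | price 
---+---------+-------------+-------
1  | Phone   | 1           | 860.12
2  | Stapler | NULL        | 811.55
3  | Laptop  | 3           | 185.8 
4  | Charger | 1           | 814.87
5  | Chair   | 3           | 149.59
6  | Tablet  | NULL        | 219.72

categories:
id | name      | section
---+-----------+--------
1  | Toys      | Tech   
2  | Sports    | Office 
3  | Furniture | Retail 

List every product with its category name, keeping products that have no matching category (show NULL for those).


LEFT JOIN keeps every row from products (the left table); where category_id has no match in categories, the category columns become NULL. Walk through each product:
  - product 1 (Phone): category_id=1 -> matches Toys
  - product 2 (Stapler): category_id=NULL, no match -> kept with NULL
  - product 3 (Laptop): category_id=3 -> matches Furniture
  - product 4 (Charger): category_id=1 -> matches Toys
  - product 5 (Chair): category_id=3 -> matches Furniture
  - product 6 (Tablet): category_id=NULL, no match -> kept with NULL
All 6 rows appear; 2 have NULL category.

SQL:
SELECT a.name, b.name AS category
FROM products a
LEFT JOIN categories b ON a.category_id = b.id

Result:
name    | category 
--------+----------
Phone   | Toys     
Stapler | NULL     
Laptop  | Furniture
Charger | Toys     
Chair   | Furniture
Tablet  | NULL     


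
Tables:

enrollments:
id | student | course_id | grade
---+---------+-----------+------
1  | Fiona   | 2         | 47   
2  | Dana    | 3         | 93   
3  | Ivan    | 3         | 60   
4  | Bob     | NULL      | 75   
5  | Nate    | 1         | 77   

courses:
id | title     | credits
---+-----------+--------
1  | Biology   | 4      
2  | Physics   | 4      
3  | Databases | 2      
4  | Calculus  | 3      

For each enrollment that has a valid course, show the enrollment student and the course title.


INNER JOIN keeps only enrollments rows whose course_id matches an id in courses. Walk through each enrollment:
  - enrollment 1 (Fiona): course_id=2 -> matches Physics
  - enrollment 2 (Dana): course_id=3 -> matches Databases
  - enrollment 3 (Ivan): course_id=3 -> matches Databases
  - enrollment 4 (Bob): course_id=NULL, no match -> dropped
  - enrollment 5 (Nate): course_id=1 -> matches Biology
So 1 of 5 rows is dropped.

SQL:
SELECT a.student, b.title AS course
FROM enrollments a
INNER JOIN courses b ON a.course_id = b.id

Result:
student | course   
--------+----------
Fiona   | Physics  
Dana    | Databases
Ivan    | Databases
Nate    | Biology  


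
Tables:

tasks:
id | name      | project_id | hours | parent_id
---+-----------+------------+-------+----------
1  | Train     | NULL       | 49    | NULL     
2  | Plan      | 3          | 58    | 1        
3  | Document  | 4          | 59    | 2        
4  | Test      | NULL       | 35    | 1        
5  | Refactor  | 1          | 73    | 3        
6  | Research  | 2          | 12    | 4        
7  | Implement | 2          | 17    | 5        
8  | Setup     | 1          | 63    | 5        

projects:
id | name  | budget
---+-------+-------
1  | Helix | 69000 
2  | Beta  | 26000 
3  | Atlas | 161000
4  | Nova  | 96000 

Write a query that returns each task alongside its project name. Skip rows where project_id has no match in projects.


INNER JOIN keeps only tasks rows whose project_id matches an id in projects. Walk through each task:
  - task 1 (Train): project_id=NULL, no match -> dropped
  - task 2 (Plan): project_id=3 -> matches Atlas
  - task 3 (Document): project_id=4 -> matches Nova
  - task 4 (Test): project_id=NULL, no match -> dropped
  - task 5 (Refactor): project_id=1 -> matches Helix
  - task 6 (Research): project_id=2 -> matches Beta
  - task 7 (Implement): project_id=2 -> matches Beta
  - task 8 (Setup): project_id=1 -> matches Helix
So 2 of 8 rows are dropped.

SQL:
SELECT a.name, b.name AS project
FROM tasks a
INNER JOIN projects b ON a.project_id = b.id

Result:
name      | project
----------+--------
Plan      | Atlas  
Document  | Nova   
Refactor  | Helix  
Research  | Beta   
Implement | Beta   
Setup     | Helix  


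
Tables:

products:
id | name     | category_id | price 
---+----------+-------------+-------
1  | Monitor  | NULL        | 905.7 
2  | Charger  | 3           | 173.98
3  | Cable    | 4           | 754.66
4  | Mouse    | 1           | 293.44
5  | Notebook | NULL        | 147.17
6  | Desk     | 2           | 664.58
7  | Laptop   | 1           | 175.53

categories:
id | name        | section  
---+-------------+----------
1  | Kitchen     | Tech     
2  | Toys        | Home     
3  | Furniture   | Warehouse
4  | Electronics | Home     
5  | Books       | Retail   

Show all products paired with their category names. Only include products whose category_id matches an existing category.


INNER JOIN keeps only products rows whose category_id matches an id in categories. Walk through each product:
  - product 1 (Monitor): category_id=NULL, no match -> dropped
  - product 2 (Charger): category_id=3 -> matches Furniture
  - product 3 (Cable): category_id=4 -> matches Electronics
  - product 4 (Mouse): category_id=1 -> matches Kitchen
  - product 5 (Notebook): category_id=NULL, no match -> dropped
  - product 6 (Desk): category_id=2 -> matches Toys
  - product 7 (Laptop): category_id=1 -> matches Kitchen
So 2 of 7 rows are dropped.

SQL:
SELECT a.name, b.name AS category
FROM products a
INNER JOIN categories b ON a.category_id = b.id

Result:
name    | category   
--------+------------
Charger | Furniture  
Cable   | Electronics
Mouse   | Kitchen    
Desk    | Toys       
Laptop  | Kitchen    


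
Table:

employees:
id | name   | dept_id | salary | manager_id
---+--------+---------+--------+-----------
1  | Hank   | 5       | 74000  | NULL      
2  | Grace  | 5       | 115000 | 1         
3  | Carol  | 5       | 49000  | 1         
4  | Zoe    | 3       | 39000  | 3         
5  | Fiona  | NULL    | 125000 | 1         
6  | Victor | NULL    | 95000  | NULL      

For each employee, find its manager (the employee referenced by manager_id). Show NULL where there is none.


This is a self-join: employees is joined to a second copy of itself, matching each row's manager_id to another row's id. Use LEFT JOIN so rows with manager_id=NULL are kept.
  - employee 1 (Hank): manager_id=NULL -> NULL
  - employee 2 (Grace): manager_id=1 -> Hank
  - employee 3 (Carol): manager_id=1 -> Hank
  - employee 4 (Zoe): manager_id=3 -> Carol
  - employee 5 (Fiona): manager_id=1 -> Hank
  - employee 6 (Victor): manager_id=NULL -> NULL

SQL:
SELECT a.name AS item, b.name AS manager
FROM employees a
LEFT JOIN employees b ON a.manager_id = b.id

Result:
item   | manager
-------+--------
Hank   | NULL   
Grace  | Hank   
Carol  | Hank   
Zoe    | Carol  
Fiona  | Hank   
Victor | NULL   


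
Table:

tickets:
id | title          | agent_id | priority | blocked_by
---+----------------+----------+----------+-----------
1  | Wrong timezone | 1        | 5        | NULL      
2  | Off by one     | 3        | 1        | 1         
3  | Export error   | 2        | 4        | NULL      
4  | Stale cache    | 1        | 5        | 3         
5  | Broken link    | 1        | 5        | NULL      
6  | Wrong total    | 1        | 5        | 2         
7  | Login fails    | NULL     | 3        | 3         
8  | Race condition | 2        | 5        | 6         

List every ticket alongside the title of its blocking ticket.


This is a self-join: tickets is joined to a second copy of itself, matching each row's blocked_by to another row's id. Use LEFT JOIN so rows with blocked_by=NULL are kept.
  - ticket 1 (Wrong timezone): blocked_by=NULL -> NULL
  - ticket 2 (Off by one): blocked_by=1 -> Wrong timezone
  - ticket 3 (Export error): blocked_by=NULL -> NULL
  - ticket 4 (Stale cache): blocked_by=3 -> Export error
  - ticket 5 (Broken link): blocked_by=NULL -> NULL
  - ticket 6 (Wrong total): blocked_by=2 -> Off by one
  - ticket 7 (Login fails): blocked_by=3 -> Export error
  - ticket 8 (Race condition): blocked_by=6 -> Wrong total

SQL:
SELECT a.title AS item, b.title AS blocked_by
FROM tickets a
LEFT JOIN tickets b ON a.blocked_by = b.id

Result:
item           | blocked_by    
---------------+---------------
Wrong timezone | NULL          
Off by one     | Wrong timezone
Export error   | NULL          
Stale cache    | Export error  
Broken link    | NULL          
Wrong total    | Off by one    
Login fails    | Export error  
Race condition | Wrong total   


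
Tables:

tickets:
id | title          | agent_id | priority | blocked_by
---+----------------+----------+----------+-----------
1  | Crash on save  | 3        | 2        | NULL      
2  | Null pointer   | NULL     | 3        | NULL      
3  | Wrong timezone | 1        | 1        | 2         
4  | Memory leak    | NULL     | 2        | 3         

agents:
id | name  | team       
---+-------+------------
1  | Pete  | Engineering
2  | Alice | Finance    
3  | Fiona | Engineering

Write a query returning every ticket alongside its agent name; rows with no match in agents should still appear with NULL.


LEFT JOIN keeps every row from tickets (the left table); where agent_id has no match in agents, the agent columns become NULL. Walk through each ticket:
  - ticket 1 (Crash on save): agent_id=3 -> matches Fiona
  - ticket 2 (Null pointer): agent_id=NULL, no match -> kept with NULL
  - ticket 3 (Wrong timezone): agent_id=1 -> matches Pete
  - ticket 4 (Memory leak): agent_id=NULL, no match -> kept with NULL
All 4 rows appear; 2 have NULL agent.

SQL:
SELECT a.title, b.name AS agent
FROM tickets a
LEFT JOIN agents b ON a.agent_id = b.id

Result:
title          | agent
---------------+------
Crash on save  | Fiona
Null pointer   | NULL 
Wrong timezone | Pete 
Memory leak    | NULL 


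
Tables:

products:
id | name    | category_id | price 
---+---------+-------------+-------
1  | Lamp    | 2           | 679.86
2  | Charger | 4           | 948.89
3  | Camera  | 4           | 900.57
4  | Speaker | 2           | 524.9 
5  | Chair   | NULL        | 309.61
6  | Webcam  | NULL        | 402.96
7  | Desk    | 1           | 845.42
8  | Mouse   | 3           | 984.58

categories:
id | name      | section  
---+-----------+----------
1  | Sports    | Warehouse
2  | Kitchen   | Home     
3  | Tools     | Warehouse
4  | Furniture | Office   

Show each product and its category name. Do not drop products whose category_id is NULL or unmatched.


LEFT JOIN keeps every row from products (the left table); where category_id has no match in categories, the category columns become NULL. Walk through each product:
  - product 1 (Lamp): category_id=2 -> matches Kitchen
  - product 2 (Charger): category_id=4 -> matches Furniture
  - product 3 (Camera): category_id=4 -> matches Furniture
  - product 4 (Speaker): category_id=2 -> matches Kitchen
  - product 5 (Chair): category_id=NULL, no match -> kept with NULL
  - product 6 (Webcam): category_id=NULL, no match -> kept with NULL
  - product 7 (Desk): category_id=1 -> matches Sports
  - product 8 (Mouse): category_id=3 -> matches Tools
All 8 rows appear; 2 have NULL category.

SQL:
SELECT a.name, b.name AS category
FROM products a
LEFT JOIN categories b ON a.category_id = b.id

Result:
name    | category 
--------+----------
Lamp    | Kitchen  
Charger | Furniture
Camera  | Furniture
Speaker | Kitchen  
Chair   | NULL     
Webcam  | NULL     
Desk    | Sports   
Mouse   | Tools    
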